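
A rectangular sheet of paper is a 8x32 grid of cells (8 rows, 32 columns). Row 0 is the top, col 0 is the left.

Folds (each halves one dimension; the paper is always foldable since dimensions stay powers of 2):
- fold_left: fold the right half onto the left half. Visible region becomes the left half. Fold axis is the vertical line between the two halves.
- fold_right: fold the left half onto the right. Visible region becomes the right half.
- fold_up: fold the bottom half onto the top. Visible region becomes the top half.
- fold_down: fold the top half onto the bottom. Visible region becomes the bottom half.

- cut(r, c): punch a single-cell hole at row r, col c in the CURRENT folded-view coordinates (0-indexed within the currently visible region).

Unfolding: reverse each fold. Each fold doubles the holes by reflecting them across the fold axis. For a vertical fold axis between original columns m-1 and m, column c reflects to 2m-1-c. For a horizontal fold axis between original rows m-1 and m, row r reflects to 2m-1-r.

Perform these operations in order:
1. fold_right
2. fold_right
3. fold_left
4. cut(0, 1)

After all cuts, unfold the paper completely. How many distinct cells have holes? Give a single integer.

Answer: 8

Derivation:
Op 1 fold_right: fold axis v@16; visible region now rows[0,8) x cols[16,32) = 8x16
Op 2 fold_right: fold axis v@24; visible region now rows[0,8) x cols[24,32) = 8x8
Op 3 fold_left: fold axis v@28; visible region now rows[0,8) x cols[24,28) = 8x4
Op 4 cut(0, 1): punch at orig (0,25); cuts so far [(0, 25)]; region rows[0,8) x cols[24,28) = 8x4
Unfold 1 (reflect across v@28): 2 holes -> [(0, 25), (0, 30)]
Unfold 2 (reflect across v@24): 4 holes -> [(0, 17), (0, 22), (0, 25), (0, 30)]
Unfold 3 (reflect across v@16): 8 holes -> [(0, 1), (0, 6), (0, 9), (0, 14), (0, 17), (0, 22), (0, 25), (0, 30)]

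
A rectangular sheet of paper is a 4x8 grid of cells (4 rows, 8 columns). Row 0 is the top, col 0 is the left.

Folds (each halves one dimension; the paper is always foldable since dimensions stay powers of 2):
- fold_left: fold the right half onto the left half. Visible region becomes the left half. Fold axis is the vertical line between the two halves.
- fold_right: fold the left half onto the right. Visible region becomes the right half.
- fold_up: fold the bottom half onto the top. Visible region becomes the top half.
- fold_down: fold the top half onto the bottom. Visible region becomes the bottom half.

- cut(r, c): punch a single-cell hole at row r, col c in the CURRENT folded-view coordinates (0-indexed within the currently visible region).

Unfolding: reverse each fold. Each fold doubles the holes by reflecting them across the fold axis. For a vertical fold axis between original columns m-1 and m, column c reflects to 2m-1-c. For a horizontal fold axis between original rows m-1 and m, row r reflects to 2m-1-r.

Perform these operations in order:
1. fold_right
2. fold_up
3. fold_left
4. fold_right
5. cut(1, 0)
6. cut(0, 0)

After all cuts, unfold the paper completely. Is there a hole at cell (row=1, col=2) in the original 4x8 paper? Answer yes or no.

Answer: yes

Derivation:
Op 1 fold_right: fold axis v@4; visible region now rows[0,4) x cols[4,8) = 4x4
Op 2 fold_up: fold axis h@2; visible region now rows[0,2) x cols[4,8) = 2x4
Op 3 fold_left: fold axis v@6; visible region now rows[0,2) x cols[4,6) = 2x2
Op 4 fold_right: fold axis v@5; visible region now rows[0,2) x cols[5,6) = 2x1
Op 5 cut(1, 0): punch at orig (1,5); cuts so far [(1, 5)]; region rows[0,2) x cols[5,6) = 2x1
Op 6 cut(0, 0): punch at orig (0,5); cuts so far [(0, 5), (1, 5)]; region rows[0,2) x cols[5,6) = 2x1
Unfold 1 (reflect across v@5): 4 holes -> [(0, 4), (0, 5), (1, 4), (1, 5)]
Unfold 2 (reflect across v@6): 8 holes -> [(0, 4), (0, 5), (0, 6), (0, 7), (1, 4), (1, 5), (1, 6), (1, 7)]
Unfold 3 (reflect across h@2): 16 holes -> [(0, 4), (0, 5), (0, 6), (0, 7), (1, 4), (1, 5), (1, 6), (1, 7), (2, 4), (2, 5), (2, 6), (2, 7), (3, 4), (3, 5), (3, 6), (3, 7)]
Unfold 4 (reflect across v@4): 32 holes -> [(0, 0), (0, 1), (0, 2), (0, 3), (0, 4), (0, 5), (0, 6), (0, 7), (1, 0), (1, 1), (1, 2), (1, 3), (1, 4), (1, 5), (1, 6), (1, 7), (2, 0), (2, 1), (2, 2), (2, 3), (2, 4), (2, 5), (2, 6), (2, 7), (3, 0), (3, 1), (3, 2), (3, 3), (3, 4), (3, 5), (3, 6), (3, 7)]
Holes: [(0, 0), (0, 1), (0, 2), (0, 3), (0, 4), (0, 5), (0, 6), (0, 7), (1, 0), (1, 1), (1, 2), (1, 3), (1, 4), (1, 5), (1, 6), (1, 7), (2, 0), (2, 1), (2, 2), (2, 3), (2, 4), (2, 5), (2, 6), (2, 7), (3, 0), (3, 1), (3, 2), (3, 3), (3, 4), (3, 5), (3, 6), (3, 7)]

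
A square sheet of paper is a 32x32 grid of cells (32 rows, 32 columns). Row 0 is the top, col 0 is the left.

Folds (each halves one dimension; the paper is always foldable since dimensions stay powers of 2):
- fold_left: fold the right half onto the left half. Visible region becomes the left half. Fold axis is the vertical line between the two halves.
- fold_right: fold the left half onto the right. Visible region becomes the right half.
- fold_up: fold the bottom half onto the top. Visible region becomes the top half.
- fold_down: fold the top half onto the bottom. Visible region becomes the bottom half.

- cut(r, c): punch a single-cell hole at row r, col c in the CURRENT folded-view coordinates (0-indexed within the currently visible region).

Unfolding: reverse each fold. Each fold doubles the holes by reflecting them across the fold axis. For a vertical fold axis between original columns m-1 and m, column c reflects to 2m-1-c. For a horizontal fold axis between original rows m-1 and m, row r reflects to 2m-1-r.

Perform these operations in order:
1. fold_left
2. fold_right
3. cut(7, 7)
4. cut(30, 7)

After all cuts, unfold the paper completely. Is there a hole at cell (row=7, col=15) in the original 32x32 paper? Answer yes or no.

Answer: yes

Derivation:
Op 1 fold_left: fold axis v@16; visible region now rows[0,32) x cols[0,16) = 32x16
Op 2 fold_right: fold axis v@8; visible region now rows[0,32) x cols[8,16) = 32x8
Op 3 cut(7, 7): punch at orig (7,15); cuts so far [(7, 15)]; region rows[0,32) x cols[8,16) = 32x8
Op 4 cut(30, 7): punch at orig (30,15); cuts so far [(7, 15), (30, 15)]; region rows[0,32) x cols[8,16) = 32x8
Unfold 1 (reflect across v@8): 4 holes -> [(7, 0), (7, 15), (30, 0), (30, 15)]
Unfold 2 (reflect across v@16): 8 holes -> [(7, 0), (7, 15), (7, 16), (7, 31), (30, 0), (30, 15), (30, 16), (30, 31)]
Holes: [(7, 0), (7, 15), (7, 16), (7, 31), (30, 0), (30, 15), (30, 16), (30, 31)]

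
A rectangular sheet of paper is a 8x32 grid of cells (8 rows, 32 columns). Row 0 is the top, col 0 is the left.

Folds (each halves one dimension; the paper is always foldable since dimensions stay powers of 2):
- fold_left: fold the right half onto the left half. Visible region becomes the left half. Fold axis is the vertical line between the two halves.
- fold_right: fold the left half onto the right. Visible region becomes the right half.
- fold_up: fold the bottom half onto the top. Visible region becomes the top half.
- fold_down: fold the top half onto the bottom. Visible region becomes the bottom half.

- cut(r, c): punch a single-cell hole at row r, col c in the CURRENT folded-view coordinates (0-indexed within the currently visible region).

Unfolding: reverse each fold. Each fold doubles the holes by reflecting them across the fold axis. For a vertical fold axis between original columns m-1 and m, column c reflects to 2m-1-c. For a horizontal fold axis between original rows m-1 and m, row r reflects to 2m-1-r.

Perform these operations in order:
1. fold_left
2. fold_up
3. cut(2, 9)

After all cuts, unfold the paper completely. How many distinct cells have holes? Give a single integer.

Answer: 4

Derivation:
Op 1 fold_left: fold axis v@16; visible region now rows[0,8) x cols[0,16) = 8x16
Op 2 fold_up: fold axis h@4; visible region now rows[0,4) x cols[0,16) = 4x16
Op 3 cut(2, 9): punch at orig (2,9); cuts so far [(2, 9)]; region rows[0,4) x cols[0,16) = 4x16
Unfold 1 (reflect across h@4): 2 holes -> [(2, 9), (5, 9)]
Unfold 2 (reflect across v@16): 4 holes -> [(2, 9), (2, 22), (5, 9), (5, 22)]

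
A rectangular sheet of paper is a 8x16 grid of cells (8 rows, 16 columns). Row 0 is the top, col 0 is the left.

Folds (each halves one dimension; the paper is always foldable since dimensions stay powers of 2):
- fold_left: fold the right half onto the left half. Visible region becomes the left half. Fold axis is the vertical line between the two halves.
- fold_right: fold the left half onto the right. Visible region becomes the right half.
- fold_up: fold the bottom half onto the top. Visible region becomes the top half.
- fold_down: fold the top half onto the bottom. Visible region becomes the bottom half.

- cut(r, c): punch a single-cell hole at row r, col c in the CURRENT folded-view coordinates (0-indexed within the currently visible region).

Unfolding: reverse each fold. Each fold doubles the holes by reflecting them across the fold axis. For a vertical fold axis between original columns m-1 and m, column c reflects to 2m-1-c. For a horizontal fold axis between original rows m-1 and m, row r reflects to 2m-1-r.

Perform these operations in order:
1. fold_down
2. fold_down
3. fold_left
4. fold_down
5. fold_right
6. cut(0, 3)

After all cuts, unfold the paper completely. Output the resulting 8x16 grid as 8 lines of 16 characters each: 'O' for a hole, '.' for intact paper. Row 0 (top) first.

Answer: O......OO......O
O......OO......O
O......OO......O
O......OO......O
O......OO......O
O......OO......O
O......OO......O
O......OO......O

Derivation:
Op 1 fold_down: fold axis h@4; visible region now rows[4,8) x cols[0,16) = 4x16
Op 2 fold_down: fold axis h@6; visible region now rows[6,8) x cols[0,16) = 2x16
Op 3 fold_left: fold axis v@8; visible region now rows[6,8) x cols[0,8) = 2x8
Op 4 fold_down: fold axis h@7; visible region now rows[7,8) x cols[0,8) = 1x8
Op 5 fold_right: fold axis v@4; visible region now rows[7,8) x cols[4,8) = 1x4
Op 6 cut(0, 3): punch at orig (7,7); cuts so far [(7, 7)]; region rows[7,8) x cols[4,8) = 1x4
Unfold 1 (reflect across v@4): 2 holes -> [(7, 0), (7, 7)]
Unfold 2 (reflect across h@7): 4 holes -> [(6, 0), (6, 7), (7, 0), (7, 7)]
Unfold 3 (reflect across v@8): 8 holes -> [(6, 0), (6, 7), (6, 8), (6, 15), (7, 0), (7, 7), (7, 8), (7, 15)]
Unfold 4 (reflect across h@6): 16 holes -> [(4, 0), (4, 7), (4, 8), (4, 15), (5, 0), (5, 7), (5, 8), (5, 15), (6, 0), (6, 7), (6, 8), (6, 15), (7, 0), (7, 7), (7, 8), (7, 15)]
Unfold 5 (reflect across h@4): 32 holes -> [(0, 0), (0, 7), (0, 8), (0, 15), (1, 0), (1, 7), (1, 8), (1, 15), (2, 0), (2, 7), (2, 8), (2, 15), (3, 0), (3, 7), (3, 8), (3, 15), (4, 0), (4, 7), (4, 8), (4, 15), (5, 0), (5, 7), (5, 8), (5, 15), (6, 0), (6, 7), (6, 8), (6, 15), (7, 0), (7, 7), (7, 8), (7, 15)]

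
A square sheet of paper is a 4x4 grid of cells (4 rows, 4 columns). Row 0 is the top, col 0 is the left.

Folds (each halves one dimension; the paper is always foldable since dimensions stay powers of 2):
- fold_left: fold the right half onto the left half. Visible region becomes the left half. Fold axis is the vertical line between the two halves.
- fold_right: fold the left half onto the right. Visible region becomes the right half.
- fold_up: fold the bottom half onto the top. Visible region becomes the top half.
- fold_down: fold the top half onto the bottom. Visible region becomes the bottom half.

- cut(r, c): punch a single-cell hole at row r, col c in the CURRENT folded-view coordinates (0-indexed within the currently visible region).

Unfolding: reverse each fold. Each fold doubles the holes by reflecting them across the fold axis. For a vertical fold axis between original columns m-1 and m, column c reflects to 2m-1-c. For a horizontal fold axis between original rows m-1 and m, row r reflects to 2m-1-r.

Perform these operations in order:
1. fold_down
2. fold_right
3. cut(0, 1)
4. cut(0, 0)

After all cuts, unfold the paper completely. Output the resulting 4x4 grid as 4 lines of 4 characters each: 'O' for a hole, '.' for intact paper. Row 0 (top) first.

Op 1 fold_down: fold axis h@2; visible region now rows[2,4) x cols[0,4) = 2x4
Op 2 fold_right: fold axis v@2; visible region now rows[2,4) x cols[2,4) = 2x2
Op 3 cut(0, 1): punch at orig (2,3); cuts so far [(2, 3)]; region rows[2,4) x cols[2,4) = 2x2
Op 4 cut(0, 0): punch at orig (2,2); cuts so far [(2, 2), (2, 3)]; region rows[2,4) x cols[2,4) = 2x2
Unfold 1 (reflect across v@2): 4 holes -> [(2, 0), (2, 1), (2, 2), (2, 3)]
Unfold 2 (reflect across h@2): 8 holes -> [(1, 0), (1, 1), (1, 2), (1, 3), (2, 0), (2, 1), (2, 2), (2, 3)]

Answer: ....
OOOO
OOOO
....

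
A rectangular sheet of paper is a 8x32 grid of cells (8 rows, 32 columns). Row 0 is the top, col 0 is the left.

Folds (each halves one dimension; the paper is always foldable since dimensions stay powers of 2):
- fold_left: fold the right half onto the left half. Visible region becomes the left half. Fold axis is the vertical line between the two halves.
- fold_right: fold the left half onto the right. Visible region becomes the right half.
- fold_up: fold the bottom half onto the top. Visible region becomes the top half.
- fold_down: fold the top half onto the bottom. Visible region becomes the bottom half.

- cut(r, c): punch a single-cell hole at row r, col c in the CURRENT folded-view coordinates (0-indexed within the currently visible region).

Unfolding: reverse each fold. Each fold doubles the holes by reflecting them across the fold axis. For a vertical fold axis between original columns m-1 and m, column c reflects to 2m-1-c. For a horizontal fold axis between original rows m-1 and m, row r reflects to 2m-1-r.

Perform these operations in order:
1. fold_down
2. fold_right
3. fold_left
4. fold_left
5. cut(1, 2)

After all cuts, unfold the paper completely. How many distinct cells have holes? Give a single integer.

Op 1 fold_down: fold axis h@4; visible region now rows[4,8) x cols[0,32) = 4x32
Op 2 fold_right: fold axis v@16; visible region now rows[4,8) x cols[16,32) = 4x16
Op 3 fold_left: fold axis v@24; visible region now rows[4,8) x cols[16,24) = 4x8
Op 4 fold_left: fold axis v@20; visible region now rows[4,8) x cols[16,20) = 4x4
Op 5 cut(1, 2): punch at orig (5,18); cuts so far [(5, 18)]; region rows[4,8) x cols[16,20) = 4x4
Unfold 1 (reflect across v@20): 2 holes -> [(5, 18), (5, 21)]
Unfold 2 (reflect across v@24): 4 holes -> [(5, 18), (5, 21), (5, 26), (5, 29)]
Unfold 3 (reflect across v@16): 8 holes -> [(5, 2), (5, 5), (5, 10), (5, 13), (5, 18), (5, 21), (5, 26), (5, 29)]
Unfold 4 (reflect across h@4): 16 holes -> [(2, 2), (2, 5), (2, 10), (2, 13), (2, 18), (2, 21), (2, 26), (2, 29), (5, 2), (5, 5), (5, 10), (5, 13), (5, 18), (5, 21), (5, 26), (5, 29)]

Answer: 16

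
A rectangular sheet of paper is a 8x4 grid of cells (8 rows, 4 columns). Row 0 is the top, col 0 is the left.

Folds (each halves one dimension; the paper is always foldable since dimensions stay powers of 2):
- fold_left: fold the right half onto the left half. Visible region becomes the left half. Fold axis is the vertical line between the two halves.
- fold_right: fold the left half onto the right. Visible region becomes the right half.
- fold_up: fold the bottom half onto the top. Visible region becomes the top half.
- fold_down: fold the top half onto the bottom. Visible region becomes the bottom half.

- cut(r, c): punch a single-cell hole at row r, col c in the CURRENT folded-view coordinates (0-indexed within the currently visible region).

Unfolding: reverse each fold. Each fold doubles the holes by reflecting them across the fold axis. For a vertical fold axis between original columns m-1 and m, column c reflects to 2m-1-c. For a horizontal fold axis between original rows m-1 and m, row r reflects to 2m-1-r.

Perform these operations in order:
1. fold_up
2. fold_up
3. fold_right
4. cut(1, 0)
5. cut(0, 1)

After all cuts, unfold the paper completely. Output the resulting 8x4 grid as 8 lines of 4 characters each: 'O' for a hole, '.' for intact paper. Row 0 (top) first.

Answer: O..O
.OO.
.OO.
O..O
O..O
.OO.
.OO.
O..O

Derivation:
Op 1 fold_up: fold axis h@4; visible region now rows[0,4) x cols[0,4) = 4x4
Op 2 fold_up: fold axis h@2; visible region now rows[0,2) x cols[0,4) = 2x4
Op 3 fold_right: fold axis v@2; visible region now rows[0,2) x cols[2,4) = 2x2
Op 4 cut(1, 0): punch at orig (1,2); cuts so far [(1, 2)]; region rows[0,2) x cols[2,4) = 2x2
Op 5 cut(0, 1): punch at orig (0,3); cuts so far [(0, 3), (1, 2)]; region rows[0,2) x cols[2,4) = 2x2
Unfold 1 (reflect across v@2): 4 holes -> [(0, 0), (0, 3), (1, 1), (1, 2)]
Unfold 2 (reflect across h@2): 8 holes -> [(0, 0), (0, 3), (1, 1), (1, 2), (2, 1), (2, 2), (3, 0), (3, 3)]
Unfold 3 (reflect across h@4): 16 holes -> [(0, 0), (0, 3), (1, 1), (1, 2), (2, 1), (2, 2), (3, 0), (3, 3), (4, 0), (4, 3), (5, 1), (5, 2), (6, 1), (6, 2), (7, 0), (7, 3)]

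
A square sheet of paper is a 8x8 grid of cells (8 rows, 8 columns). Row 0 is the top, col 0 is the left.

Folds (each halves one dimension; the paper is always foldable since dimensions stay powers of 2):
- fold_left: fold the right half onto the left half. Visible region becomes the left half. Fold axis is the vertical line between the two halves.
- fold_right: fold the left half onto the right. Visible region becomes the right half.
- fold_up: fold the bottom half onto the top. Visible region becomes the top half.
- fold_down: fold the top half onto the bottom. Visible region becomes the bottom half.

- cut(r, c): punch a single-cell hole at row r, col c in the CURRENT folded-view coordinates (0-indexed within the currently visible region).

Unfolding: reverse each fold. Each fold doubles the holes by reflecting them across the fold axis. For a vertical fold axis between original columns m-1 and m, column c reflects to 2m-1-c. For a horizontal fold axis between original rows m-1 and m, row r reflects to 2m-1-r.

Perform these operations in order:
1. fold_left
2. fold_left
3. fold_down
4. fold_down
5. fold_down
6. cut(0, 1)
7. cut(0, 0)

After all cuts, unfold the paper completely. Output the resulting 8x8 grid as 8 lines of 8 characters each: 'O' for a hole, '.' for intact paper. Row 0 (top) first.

Op 1 fold_left: fold axis v@4; visible region now rows[0,8) x cols[0,4) = 8x4
Op 2 fold_left: fold axis v@2; visible region now rows[0,8) x cols[0,2) = 8x2
Op 3 fold_down: fold axis h@4; visible region now rows[4,8) x cols[0,2) = 4x2
Op 4 fold_down: fold axis h@6; visible region now rows[6,8) x cols[0,2) = 2x2
Op 5 fold_down: fold axis h@7; visible region now rows[7,8) x cols[0,2) = 1x2
Op 6 cut(0, 1): punch at orig (7,1); cuts so far [(7, 1)]; region rows[7,8) x cols[0,2) = 1x2
Op 7 cut(0, 0): punch at orig (7,0); cuts so far [(7, 0), (7, 1)]; region rows[7,8) x cols[0,2) = 1x2
Unfold 1 (reflect across h@7): 4 holes -> [(6, 0), (6, 1), (7, 0), (7, 1)]
Unfold 2 (reflect across h@6): 8 holes -> [(4, 0), (4, 1), (5, 0), (5, 1), (6, 0), (6, 1), (7, 0), (7, 1)]
Unfold 3 (reflect across h@4): 16 holes -> [(0, 0), (0, 1), (1, 0), (1, 1), (2, 0), (2, 1), (3, 0), (3, 1), (4, 0), (4, 1), (5, 0), (5, 1), (6, 0), (6, 1), (7, 0), (7, 1)]
Unfold 4 (reflect across v@2): 32 holes -> [(0, 0), (0, 1), (0, 2), (0, 3), (1, 0), (1, 1), (1, 2), (1, 3), (2, 0), (2, 1), (2, 2), (2, 3), (3, 0), (3, 1), (3, 2), (3, 3), (4, 0), (4, 1), (4, 2), (4, 3), (5, 0), (5, 1), (5, 2), (5, 3), (6, 0), (6, 1), (6, 2), (6, 3), (7, 0), (7, 1), (7, 2), (7, 3)]
Unfold 5 (reflect across v@4): 64 holes -> [(0, 0), (0, 1), (0, 2), (0, 3), (0, 4), (0, 5), (0, 6), (0, 7), (1, 0), (1, 1), (1, 2), (1, 3), (1, 4), (1, 5), (1, 6), (1, 7), (2, 0), (2, 1), (2, 2), (2, 3), (2, 4), (2, 5), (2, 6), (2, 7), (3, 0), (3, 1), (3, 2), (3, 3), (3, 4), (3, 5), (3, 6), (3, 7), (4, 0), (4, 1), (4, 2), (4, 3), (4, 4), (4, 5), (4, 6), (4, 7), (5, 0), (5, 1), (5, 2), (5, 3), (5, 4), (5, 5), (5, 6), (5, 7), (6, 0), (6, 1), (6, 2), (6, 3), (6, 4), (6, 5), (6, 6), (6, 7), (7, 0), (7, 1), (7, 2), (7, 3), (7, 4), (7, 5), (7, 6), (7, 7)]

Answer: OOOOOOOO
OOOOOOOO
OOOOOOOO
OOOOOOOO
OOOOOOOO
OOOOOOOO
OOOOOOOO
OOOOOOOO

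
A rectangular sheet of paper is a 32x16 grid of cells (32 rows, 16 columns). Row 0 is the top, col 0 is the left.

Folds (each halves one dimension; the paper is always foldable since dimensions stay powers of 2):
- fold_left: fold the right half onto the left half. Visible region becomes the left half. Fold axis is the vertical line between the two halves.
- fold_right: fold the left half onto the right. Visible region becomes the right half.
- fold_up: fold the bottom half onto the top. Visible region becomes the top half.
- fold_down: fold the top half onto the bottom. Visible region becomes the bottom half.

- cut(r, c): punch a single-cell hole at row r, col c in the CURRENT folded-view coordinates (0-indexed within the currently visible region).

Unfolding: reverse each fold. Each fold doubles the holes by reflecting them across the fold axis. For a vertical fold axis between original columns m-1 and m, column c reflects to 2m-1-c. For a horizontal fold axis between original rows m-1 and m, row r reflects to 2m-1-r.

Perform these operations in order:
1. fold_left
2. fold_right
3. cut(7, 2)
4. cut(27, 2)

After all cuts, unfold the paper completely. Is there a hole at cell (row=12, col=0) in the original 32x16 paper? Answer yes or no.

Answer: no

Derivation:
Op 1 fold_left: fold axis v@8; visible region now rows[0,32) x cols[0,8) = 32x8
Op 2 fold_right: fold axis v@4; visible region now rows[0,32) x cols[4,8) = 32x4
Op 3 cut(7, 2): punch at orig (7,6); cuts so far [(7, 6)]; region rows[0,32) x cols[4,8) = 32x4
Op 4 cut(27, 2): punch at orig (27,6); cuts so far [(7, 6), (27, 6)]; region rows[0,32) x cols[4,8) = 32x4
Unfold 1 (reflect across v@4): 4 holes -> [(7, 1), (7, 6), (27, 1), (27, 6)]
Unfold 2 (reflect across v@8): 8 holes -> [(7, 1), (7, 6), (7, 9), (7, 14), (27, 1), (27, 6), (27, 9), (27, 14)]
Holes: [(7, 1), (7, 6), (7, 9), (7, 14), (27, 1), (27, 6), (27, 9), (27, 14)]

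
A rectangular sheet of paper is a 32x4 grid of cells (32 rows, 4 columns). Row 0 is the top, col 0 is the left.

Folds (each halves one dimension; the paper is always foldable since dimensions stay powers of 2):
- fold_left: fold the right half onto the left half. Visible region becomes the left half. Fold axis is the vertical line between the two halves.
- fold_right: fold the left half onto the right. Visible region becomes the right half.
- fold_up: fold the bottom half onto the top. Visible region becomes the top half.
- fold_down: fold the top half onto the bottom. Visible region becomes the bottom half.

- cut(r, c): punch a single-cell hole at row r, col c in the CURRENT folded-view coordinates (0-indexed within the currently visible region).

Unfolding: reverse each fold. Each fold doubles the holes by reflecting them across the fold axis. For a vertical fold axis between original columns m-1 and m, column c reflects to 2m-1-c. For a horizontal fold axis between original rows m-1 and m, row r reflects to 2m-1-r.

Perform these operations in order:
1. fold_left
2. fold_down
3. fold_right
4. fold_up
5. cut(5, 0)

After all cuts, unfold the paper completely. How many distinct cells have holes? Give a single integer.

Op 1 fold_left: fold axis v@2; visible region now rows[0,32) x cols[0,2) = 32x2
Op 2 fold_down: fold axis h@16; visible region now rows[16,32) x cols[0,2) = 16x2
Op 3 fold_right: fold axis v@1; visible region now rows[16,32) x cols[1,2) = 16x1
Op 4 fold_up: fold axis h@24; visible region now rows[16,24) x cols[1,2) = 8x1
Op 5 cut(5, 0): punch at orig (21,1); cuts so far [(21, 1)]; region rows[16,24) x cols[1,2) = 8x1
Unfold 1 (reflect across h@24): 2 holes -> [(21, 1), (26, 1)]
Unfold 2 (reflect across v@1): 4 holes -> [(21, 0), (21, 1), (26, 0), (26, 1)]
Unfold 3 (reflect across h@16): 8 holes -> [(5, 0), (5, 1), (10, 0), (10, 1), (21, 0), (21, 1), (26, 0), (26, 1)]
Unfold 4 (reflect across v@2): 16 holes -> [(5, 0), (5, 1), (5, 2), (5, 3), (10, 0), (10, 1), (10, 2), (10, 3), (21, 0), (21, 1), (21, 2), (21, 3), (26, 0), (26, 1), (26, 2), (26, 3)]

Answer: 16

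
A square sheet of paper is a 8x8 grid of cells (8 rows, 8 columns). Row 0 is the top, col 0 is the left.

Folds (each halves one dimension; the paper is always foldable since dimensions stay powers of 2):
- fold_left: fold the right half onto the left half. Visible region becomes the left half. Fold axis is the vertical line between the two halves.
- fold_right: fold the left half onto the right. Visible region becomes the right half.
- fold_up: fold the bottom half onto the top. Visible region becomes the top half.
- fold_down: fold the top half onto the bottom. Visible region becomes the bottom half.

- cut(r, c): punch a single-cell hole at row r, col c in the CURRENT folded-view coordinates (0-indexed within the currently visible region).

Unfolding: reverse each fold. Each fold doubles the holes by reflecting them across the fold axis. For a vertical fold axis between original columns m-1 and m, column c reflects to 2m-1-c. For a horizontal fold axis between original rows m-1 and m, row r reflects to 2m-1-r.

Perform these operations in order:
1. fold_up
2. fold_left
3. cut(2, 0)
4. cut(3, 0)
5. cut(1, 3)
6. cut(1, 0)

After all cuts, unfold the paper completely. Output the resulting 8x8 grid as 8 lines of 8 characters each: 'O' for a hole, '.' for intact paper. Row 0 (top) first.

Answer: ........
O..OO..O
O......O
O......O
O......O
O......O
O..OO..O
........

Derivation:
Op 1 fold_up: fold axis h@4; visible region now rows[0,4) x cols[0,8) = 4x8
Op 2 fold_left: fold axis v@4; visible region now rows[0,4) x cols[0,4) = 4x4
Op 3 cut(2, 0): punch at orig (2,0); cuts so far [(2, 0)]; region rows[0,4) x cols[0,4) = 4x4
Op 4 cut(3, 0): punch at orig (3,0); cuts so far [(2, 0), (3, 0)]; region rows[0,4) x cols[0,4) = 4x4
Op 5 cut(1, 3): punch at orig (1,3); cuts so far [(1, 3), (2, 0), (3, 0)]; region rows[0,4) x cols[0,4) = 4x4
Op 6 cut(1, 0): punch at orig (1,0); cuts so far [(1, 0), (1, 3), (2, 0), (3, 0)]; region rows[0,4) x cols[0,4) = 4x4
Unfold 1 (reflect across v@4): 8 holes -> [(1, 0), (1, 3), (1, 4), (1, 7), (2, 0), (2, 7), (3, 0), (3, 7)]
Unfold 2 (reflect across h@4): 16 holes -> [(1, 0), (1, 3), (1, 4), (1, 7), (2, 0), (2, 7), (3, 0), (3, 7), (4, 0), (4, 7), (5, 0), (5, 7), (6, 0), (6, 3), (6, 4), (6, 7)]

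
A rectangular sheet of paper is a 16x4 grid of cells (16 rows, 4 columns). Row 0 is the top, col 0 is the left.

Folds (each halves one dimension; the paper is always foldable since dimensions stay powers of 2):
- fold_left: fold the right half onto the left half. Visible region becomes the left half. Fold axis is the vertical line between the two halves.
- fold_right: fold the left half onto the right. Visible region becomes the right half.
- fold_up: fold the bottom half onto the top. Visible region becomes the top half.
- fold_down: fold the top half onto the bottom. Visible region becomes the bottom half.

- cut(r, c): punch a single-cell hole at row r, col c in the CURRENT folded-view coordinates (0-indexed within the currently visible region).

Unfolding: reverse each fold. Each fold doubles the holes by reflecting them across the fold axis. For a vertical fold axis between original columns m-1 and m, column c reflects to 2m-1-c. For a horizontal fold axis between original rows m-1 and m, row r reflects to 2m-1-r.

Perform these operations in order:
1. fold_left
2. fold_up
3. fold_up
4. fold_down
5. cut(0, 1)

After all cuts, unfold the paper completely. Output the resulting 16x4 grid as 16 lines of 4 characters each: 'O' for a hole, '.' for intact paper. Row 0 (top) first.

Answer: ....
.OO.
.OO.
....
....
.OO.
.OO.
....
....
.OO.
.OO.
....
....
.OO.
.OO.
....

Derivation:
Op 1 fold_left: fold axis v@2; visible region now rows[0,16) x cols[0,2) = 16x2
Op 2 fold_up: fold axis h@8; visible region now rows[0,8) x cols[0,2) = 8x2
Op 3 fold_up: fold axis h@4; visible region now rows[0,4) x cols[0,2) = 4x2
Op 4 fold_down: fold axis h@2; visible region now rows[2,4) x cols[0,2) = 2x2
Op 5 cut(0, 1): punch at orig (2,1); cuts so far [(2, 1)]; region rows[2,4) x cols[0,2) = 2x2
Unfold 1 (reflect across h@2): 2 holes -> [(1, 1), (2, 1)]
Unfold 2 (reflect across h@4): 4 holes -> [(1, 1), (2, 1), (5, 1), (6, 1)]
Unfold 3 (reflect across h@8): 8 holes -> [(1, 1), (2, 1), (5, 1), (6, 1), (9, 1), (10, 1), (13, 1), (14, 1)]
Unfold 4 (reflect across v@2): 16 holes -> [(1, 1), (1, 2), (2, 1), (2, 2), (5, 1), (5, 2), (6, 1), (6, 2), (9, 1), (9, 2), (10, 1), (10, 2), (13, 1), (13, 2), (14, 1), (14, 2)]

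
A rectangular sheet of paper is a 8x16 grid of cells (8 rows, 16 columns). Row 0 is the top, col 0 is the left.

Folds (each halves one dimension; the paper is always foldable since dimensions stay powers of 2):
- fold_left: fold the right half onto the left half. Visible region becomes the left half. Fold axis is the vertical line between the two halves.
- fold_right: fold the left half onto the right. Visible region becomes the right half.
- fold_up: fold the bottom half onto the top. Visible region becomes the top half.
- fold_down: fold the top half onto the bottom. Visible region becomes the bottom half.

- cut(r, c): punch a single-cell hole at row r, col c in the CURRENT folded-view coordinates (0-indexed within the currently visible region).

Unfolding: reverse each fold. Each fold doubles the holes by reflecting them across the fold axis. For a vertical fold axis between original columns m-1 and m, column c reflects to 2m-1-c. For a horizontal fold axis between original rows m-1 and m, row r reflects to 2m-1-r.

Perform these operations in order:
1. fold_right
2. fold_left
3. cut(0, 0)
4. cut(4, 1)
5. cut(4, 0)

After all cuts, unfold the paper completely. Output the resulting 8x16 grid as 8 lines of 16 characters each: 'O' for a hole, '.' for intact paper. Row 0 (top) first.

Answer: O......OO......O
................
................
................
OO....OOOO....OO
................
................
................

Derivation:
Op 1 fold_right: fold axis v@8; visible region now rows[0,8) x cols[8,16) = 8x8
Op 2 fold_left: fold axis v@12; visible region now rows[0,8) x cols[8,12) = 8x4
Op 3 cut(0, 0): punch at orig (0,8); cuts so far [(0, 8)]; region rows[0,8) x cols[8,12) = 8x4
Op 4 cut(4, 1): punch at orig (4,9); cuts so far [(0, 8), (4, 9)]; region rows[0,8) x cols[8,12) = 8x4
Op 5 cut(4, 0): punch at orig (4,8); cuts so far [(0, 8), (4, 8), (4, 9)]; region rows[0,8) x cols[8,12) = 8x4
Unfold 1 (reflect across v@12): 6 holes -> [(0, 8), (0, 15), (4, 8), (4, 9), (4, 14), (4, 15)]
Unfold 2 (reflect across v@8): 12 holes -> [(0, 0), (0, 7), (0, 8), (0, 15), (4, 0), (4, 1), (4, 6), (4, 7), (4, 8), (4, 9), (4, 14), (4, 15)]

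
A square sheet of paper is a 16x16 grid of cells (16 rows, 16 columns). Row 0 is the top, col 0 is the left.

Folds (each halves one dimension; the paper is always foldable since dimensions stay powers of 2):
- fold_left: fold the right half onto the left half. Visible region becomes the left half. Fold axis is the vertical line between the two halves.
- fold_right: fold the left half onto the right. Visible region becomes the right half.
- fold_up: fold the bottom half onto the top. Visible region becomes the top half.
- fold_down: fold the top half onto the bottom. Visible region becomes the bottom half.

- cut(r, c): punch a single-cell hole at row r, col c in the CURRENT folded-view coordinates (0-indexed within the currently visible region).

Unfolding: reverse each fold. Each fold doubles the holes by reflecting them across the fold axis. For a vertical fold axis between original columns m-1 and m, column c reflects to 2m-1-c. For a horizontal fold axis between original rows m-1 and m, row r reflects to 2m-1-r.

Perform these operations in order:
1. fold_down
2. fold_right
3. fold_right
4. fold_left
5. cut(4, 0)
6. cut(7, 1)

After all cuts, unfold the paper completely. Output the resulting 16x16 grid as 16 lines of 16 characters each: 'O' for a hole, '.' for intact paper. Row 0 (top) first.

Op 1 fold_down: fold axis h@8; visible region now rows[8,16) x cols[0,16) = 8x16
Op 2 fold_right: fold axis v@8; visible region now rows[8,16) x cols[8,16) = 8x8
Op 3 fold_right: fold axis v@12; visible region now rows[8,16) x cols[12,16) = 8x4
Op 4 fold_left: fold axis v@14; visible region now rows[8,16) x cols[12,14) = 8x2
Op 5 cut(4, 0): punch at orig (12,12); cuts so far [(12, 12)]; region rows[8,16) x cols[12,14) = 8x2
Op 6 cut(7, 1): punch at orig (15,13); cuts so far [(12, 12), (15, 13)]; region rows[8,16) x cols[12,14) = 8x2
Unfold 1 (reflect across v@14): 4 holes -> [(12, 12), (12, 15), (15, 13), (15, 14)]
Unfold 2 (reflect across v@12): 8 holes -> [(12, 8), (12, 11), (12, 12), (12, 15), (15, 9), (15, 10), (15, 13), (15, 14)]
Unfold 3 (reflect across v@8): 16 holes -> [(12, 0), (12, 3), (12, 4), (12, 7), (12, 8), (12, 11), (12, 12), (12, 15), (15, 1), (15, 2), (15, 5), (15, 6), (15, 9), (15, 10), (15, 13), (15, 14)]
Unfold 4 (reflect across h@8): 32 holes -> [(0, 1), (0, 2), (0, 5), (0, 6), (0, 9), (0, 10), (0, 13), (0, 14), (3, 0), (3, 3), (3, 4), (3, 7), (3, 8), (3, 11), (3, 12), (3, 15), (12, 0), (12, 3), (12, 4), (12, 7), (12, 8), (12, 11), (12, 12), (12, 15), (15, 1), (15, 2), (15, 5), (15, 6), (15, 9), (15, 10), (15, 13), (15, 14)]

Answer: .OO..OO..OO..OO.
................
................
O..OO..OO..OO..O
................
................
................
................
................
................
................
................
O..OO..OO..OO..O
................
................
.OO..OO..OO..OO.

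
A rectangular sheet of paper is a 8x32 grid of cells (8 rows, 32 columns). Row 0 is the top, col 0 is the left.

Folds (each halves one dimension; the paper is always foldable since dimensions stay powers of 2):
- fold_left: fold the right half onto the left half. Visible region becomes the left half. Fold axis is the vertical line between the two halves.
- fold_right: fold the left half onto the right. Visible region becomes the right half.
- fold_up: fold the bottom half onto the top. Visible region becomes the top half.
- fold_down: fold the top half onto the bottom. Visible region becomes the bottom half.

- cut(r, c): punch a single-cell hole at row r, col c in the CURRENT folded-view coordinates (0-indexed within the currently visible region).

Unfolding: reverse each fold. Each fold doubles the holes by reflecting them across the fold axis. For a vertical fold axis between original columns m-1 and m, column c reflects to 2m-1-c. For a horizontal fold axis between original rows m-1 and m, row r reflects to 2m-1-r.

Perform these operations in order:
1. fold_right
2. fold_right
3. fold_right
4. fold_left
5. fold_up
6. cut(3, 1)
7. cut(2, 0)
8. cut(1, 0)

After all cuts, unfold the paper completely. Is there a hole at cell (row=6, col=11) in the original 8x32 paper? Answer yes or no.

Answer: yes

Derivation:
Op 1 fold_right: fold axis v@16; visible region now rows[0,8) x cols[16,32) = 8x16
Op 2 fold_right: fold axis v@24; visible region now rows[0,8) x cols[24,32) = 8x8
Op 3 fold_right: fold axis v@28; visible region now rows[0,8) x cols[28,32) = 8x4
Op 4 fold_left: fold axis v@30; visible region now rows[0,8) x cols[28,30) = 8x2
Op 5 fold_up: fold axis h@4; visible region now rows[0,4) x cols[28,30) = 4x2
Op 6 cut(3, 1): punch at orig (3,29); cuts so far [(3, 29)]; region rows[0,4) x cols[28,30) = 4x2
Op 7 cut(2, 0): punch at orig (2,28); cuts so far [(2, 28), (3, 29)]; region rows[0,4) x cols[28,30) = 4x2
Op 8 cut(1, 0): punch at orig (1,28); cuts so far [(1, 28), (2, 28), (3, 29)]; region rows[0,4) x cols[28,30) = 4x2
Unfold 1 (reflect across h@4): 6 holes -> [(1, 28), (2, 28), (3, 29), (4, 29), (5, 28), (6, 28)]
Unfold 2 (reflect across v@30): 12 holes -> [(1, 28), (1, 31), (2, 28), (2, 31), (3, 29), (3, 30), (4, 29), (4, 30), (5, 28), (5, 31), (6, 28), (6, 31)]
Unfold 3 (reflect across v@28): 24 holes -> [(1, 24), (1, 27), (1, 28), (1, 31), (2, 24), (2, 27), (2, 28), (2, 31), (3, 25), (3, 26), (3, 29), (3, 30), (4, 25), (4, 26), (4, 29), (4, 30), (5, 24), (5, 27), (5, 28), (5, 31), (6, 24), (6, 27), (6, 28), (6, 31)]
Unfold 4 (reflect across v@24): 48 holes -> [(1, 16), (1, 19), (1, 20), (1, 23), (1, 24), (1, 27), (1, 28), (1, 31), (2, 16), (2, 19), (2, 20), (2, 23), (2, 24), (2, 27), (2, 28), (2, 31), (3, 17), (3, 18), (3, 21), (3, 22), (3, 25), (3, 26), (3, 29), (3, 30), (4, 17), (4, 18), (4, 21), (4, 22), (4, 25), (4, 26), (4, 29), (4, 30), (5, 16), (5, 19), (5, 20), (5, 23), (5, 24), (5, 27), (5, 28), (5, 31), (6, 16), (6, 19), (6, 20), (6, 23), (6, 24), (6, 27), (6, 28), (6, 31)]
Unfold 5 (reflect across v@16): 96 holes -> [(1, 0), (1, 3), (1, 4), (1, 7), (1, 8), (1, 11), (1, 12), (1, 15), (1, 16), (1, 19), (1, 20), (1, 23), (1, 24), (1, 27), (1, 28), (1, 31), (2, 0), (2, 3), (2, 4), (2, 7), (2, 8), (2, 11), (2, 12), (2, 15), (2, 16), (2, 19), (2, 20), (2, 23), (2, 24), (2, 27), (2, 28), (2, 31), (3, 1), (3, 2), (3, 5), (3, 6), (3, 9), (3, 10), (3, 13), (3, 14), (3, 17), (3, 18), (3, 21), (3, 22), (3, 25), (3, 26), (3, 29), (3, 30), (4, 1), (4, 2), (4, 5), (4, 6), (4, 9), (4, 10), (4, 13), (4, 14), (4, 17), (4, 18), (4, 21), (4, 22), (4, 25), (4, 26), (4, 29), (4, 30), (5, 0), (5, 3), (5, 4), (5, 7), (5, 8), (5, 11), (5, 12), (5, 15), (5, 16), (5, 19), (5, 20), (5, 23), (5, 24), (5, 27), (5, 28), (5, 31), (6, 0), (6, 3), (6, 4), (6, 7), (6, 8), (6, 11), (6, 12), (6, 15), (6, 16), (6, 19), (6, 20), (6, 23), (6, 24), (6, 27), (6, 28), (6, 31)]
Holes: [(1, 0), (1, 3), (1, 4), (1, 7), (1, 8), (1, 11), (1, 12), (1, 15), (1, 16), (1, 19), (1, 20), (1, 23), (1, 24), (1, 27), (1, 28), (1, 31), (2, 0), (2, 3), (2, 4), (2, 7), (2, 8), (2, 11), (2, 12), (2, 15), (2, 16), (2, 19), (2, 20), (2, 23), (2, 24), (2, 27), (2, 28), (2, 31), (3, 1), (3, 2), (3, 5), (3, 6), (3, 9), (3, 10), (3, 13), (3, 14), (3, 17), (3, 18), (3, 21), (3, 22), (3, 25), (3, 26), (3, 29), (3, 30), (4, 1), (4, 2), (4, 5), (4, 6), (4, 9), (4, 10), (4, 13), (4, 14), (4, 17), (4, 18), (4, 21), (4, 22), (4, 25), (4, 26), (4, 29), (4, 30), (5, 0), (5, 3), (5, 4), (5, 7), (5, 8), (5, 11), (5, 12), (5, 15), (5, 16), (5, 19), (5, 20), (5, 23), (5, 24), (5, 27), (5, 28), (5, 31), (6, 0), (6, 3), (6, 4), (6, 7), (6, 8), (6, 11), (6, 12), (6, 15), (6, 16), (6, 19), (6, 20), (6, 23), (6, 24), (6, 27), (6, 28), (6, 31)]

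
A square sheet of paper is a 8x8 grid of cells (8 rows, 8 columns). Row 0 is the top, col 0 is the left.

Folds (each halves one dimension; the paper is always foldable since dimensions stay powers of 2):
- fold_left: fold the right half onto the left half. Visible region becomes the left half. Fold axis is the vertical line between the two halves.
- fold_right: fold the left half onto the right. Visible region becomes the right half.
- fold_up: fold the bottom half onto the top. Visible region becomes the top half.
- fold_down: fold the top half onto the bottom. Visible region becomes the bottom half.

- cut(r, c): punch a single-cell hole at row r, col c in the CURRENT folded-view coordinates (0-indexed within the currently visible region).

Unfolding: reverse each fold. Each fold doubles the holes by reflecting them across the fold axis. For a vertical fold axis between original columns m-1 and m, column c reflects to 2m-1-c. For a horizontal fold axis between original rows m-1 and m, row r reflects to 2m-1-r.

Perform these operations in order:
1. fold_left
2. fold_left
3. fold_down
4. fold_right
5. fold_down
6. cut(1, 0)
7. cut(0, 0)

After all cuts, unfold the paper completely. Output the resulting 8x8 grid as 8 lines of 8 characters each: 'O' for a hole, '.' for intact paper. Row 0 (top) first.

Op 1 fold_left: fold axis v@4; visible region now rows[0,8) x cols[0,4) = 8x4
Op 2 fold_left: fold axis v@2; visible region now rows[0,8) x cols[0,2) = 8x2
Op 3 fold_down: fold axis h@4; visible region now rows[4,8) x cols[0,2) = 4x2
Op 4 fold_right: fold axis v@1; visible region now rows[4,8) x cols[1,2) = 4x1
Op 5 fold_down: fold axis h@6; visible region now rows[6,8) x cols[1,2) = 2x1
Op 6 cut(1, 0): punch at orig (7,1); cuts so far [(7, 1)]; region rows[6,8) x cols[1,2) = 2x1
Op 7 cut(0, 0): punch at orig (6,1); cuts so far [(6, 1), (7, 1)]; region rows[6,8) x cols[1,2) = 2x1
Unfold 1 (reflect across h@6): 4 holes -> [(4, 1), (5, 1), (6, 1), (7, 1)]
Unfold 2 (reflect across v@1): 8 holes -> [(4, 0), (4, 1), (5, 0), (5, 1), (6, 0), (6, 1), (7, 0), (7, 1)]
Unfold 3 (reflect across h@4): 16 holes -> [(0, 0), (0, 1), (1, 0), (1, 1), (2, 0), (2, 1), (3, 0), (3, 1), (4, 0), (4, 1), (5, 0), (5, 1), (6, 0), (6, 1), (7, 0), (7, 1)]
Unfold 4 (reflect across v@2): 32 holes -> [(0, 0), (0, 1), (0, 2), (0, 3), (1, 0), (1, 1), (1, 2), (1, 3), (2, 0), (2, 1), (2, 2), (2, 3), (3, 0), (3, 1), (3, 2), (3, 3), (4, 0), (4, 1), (4, 2), (4, 3), (5, 0), (5, 1), (5, 2), (5, 3), (6, 0), (6, 1), (6, 2), (6, 3), (7, 0), (7, 1), (7, 2), (7, 3)]
Unfold 5 (reflect across v@4): 64 holes -> [(0, 0), (0, 1), (0, 2), (0, 3), (0, 4), (0, 5), (0, 6), (0, 7), (1, 0), (1, 1), (1, 2), (1, 3), (1, 4), (1, 5), (1, 6), (1, 7), (2, 0), (2, 1), (2, 2), (2, 3), (2, 4), (2, 5), (2, 6), (2, 7), (3, 0), (3, 1), (3, 2), (3, 3), (3, 4), (3, 5), (3, 6), (3, 7), (4, 0), (4, 1), (4, 2), (4, 3), (4, 4), (4, 5), (4, 6), (4, 7), (5, 0), (5, 1), (5, 2), (5, 3), (5, 4), (5, 5), (5, 6), (5, 7), (6, 0), (6, 1), (6, 2), (6, 3), (6, 4), (6, 5), (6, 6), (6, 7), (7, 0), (7, 1), (7, 2), (7, 3), (7, 4), (7, 5), (7, 6), (7, 7)]

Answer: OOOOOOOO
OOOOOOOO
OOOOOOOO
OOOOOOOO
OOOOOOOO
OOOOOOOO
OOOOOOOO
OOOOOOOO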